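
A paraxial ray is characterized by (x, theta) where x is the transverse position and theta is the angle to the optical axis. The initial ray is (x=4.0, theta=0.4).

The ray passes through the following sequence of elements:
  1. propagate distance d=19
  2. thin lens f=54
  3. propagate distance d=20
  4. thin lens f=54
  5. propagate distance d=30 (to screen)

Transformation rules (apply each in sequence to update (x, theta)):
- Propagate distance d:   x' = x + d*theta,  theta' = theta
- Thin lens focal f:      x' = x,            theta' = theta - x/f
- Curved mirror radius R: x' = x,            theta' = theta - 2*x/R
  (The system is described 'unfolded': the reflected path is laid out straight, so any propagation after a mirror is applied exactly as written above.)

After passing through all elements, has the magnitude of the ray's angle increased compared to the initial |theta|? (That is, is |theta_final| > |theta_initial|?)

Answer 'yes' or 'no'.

Initial: x=4.0000 theta=0.4000
After 1 (propagate distance d=19): x=11.6000 theta=0.4000
After 2 (thin lens f=54): x=11.6000 theta=5/27 (≈0.1852)
After 3 (propagate distance d=20): x=2066/135 (≈15.3037) theta=5/27 (≈0.1852)
After 4 (thin lens f=54): x=2066/135 (≈15.3037) theta=-358/3645 (≈-0.0982)
After 5 (propagate distance d=30 (to screen)): x=15014/1215 (≈12.3572) theta=-358/3645 (≈-0.0982)
|theta_initial|=0.4000 |theta_final|=358/3645 (≈0.0982) -> not increased

Answer: no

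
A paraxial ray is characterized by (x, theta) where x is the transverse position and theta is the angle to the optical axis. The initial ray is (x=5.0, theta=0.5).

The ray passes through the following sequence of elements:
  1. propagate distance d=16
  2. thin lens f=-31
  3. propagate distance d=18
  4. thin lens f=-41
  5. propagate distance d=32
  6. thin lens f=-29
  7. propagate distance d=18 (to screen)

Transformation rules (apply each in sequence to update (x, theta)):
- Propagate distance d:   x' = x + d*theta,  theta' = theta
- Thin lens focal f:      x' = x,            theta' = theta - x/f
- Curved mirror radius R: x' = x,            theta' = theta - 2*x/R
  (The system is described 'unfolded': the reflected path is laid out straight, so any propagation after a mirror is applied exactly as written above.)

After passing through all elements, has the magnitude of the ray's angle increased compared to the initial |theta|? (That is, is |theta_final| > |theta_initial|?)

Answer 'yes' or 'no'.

Initial: x=5.0000 theta=0.5000
After 1 (propagate distance d=16): x=13.0000 theta=0.5000
After 2 (thin lens f=-31): x=13.0000 theta=57/62 (≈0.9194)
After 3 (propagate distance d=18): x=916/31 (≈29.5484) theta=57/62 (≈0.9194)
After 4 (thin lens f=-41): x=916/31 (≈29.5484) theta=4169/2542 (≈1.6400)
After 5 (propagate distance d=32): x=104260/1271 (≈82.0299) theta=4169/2542 (≈1.6400)
After 6 (thin lens f=-29): x=104260/1271 (≈82.0299) theta=329421/73718 (≈4.4687)
After 7 (propagate distance d=18 (to screen)): x=5988329/36859 (≈162.4659) theta=329421/73718 (≈4.4687)
|theta_initial|=0.5000 |theta_final|=329421/73718 (≈4.4687) -> increased

Answer: yes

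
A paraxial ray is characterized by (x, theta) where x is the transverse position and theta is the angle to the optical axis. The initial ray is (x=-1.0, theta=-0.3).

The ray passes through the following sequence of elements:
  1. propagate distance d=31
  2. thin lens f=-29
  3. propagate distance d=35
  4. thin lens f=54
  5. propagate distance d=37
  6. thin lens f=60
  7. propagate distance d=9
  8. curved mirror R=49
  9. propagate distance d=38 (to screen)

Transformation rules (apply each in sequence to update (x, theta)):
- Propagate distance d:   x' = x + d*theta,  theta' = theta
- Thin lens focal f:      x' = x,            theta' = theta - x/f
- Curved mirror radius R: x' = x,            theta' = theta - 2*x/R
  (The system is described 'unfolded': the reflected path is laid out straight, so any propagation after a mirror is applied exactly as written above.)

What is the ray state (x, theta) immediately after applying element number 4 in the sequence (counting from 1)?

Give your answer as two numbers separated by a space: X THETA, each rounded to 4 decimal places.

Answer: -33.2310 -0.0398

Derivation:
Initial: x=-1.0000 theta=-0.3000
After 1 (propagate distance d=31): x=-10.3000 theta=-0.3000
After 2 (thin lens f=-29): x=-10.3000 theta=-19/29 (≈-0.6552)
After 3 (propagate distance d=35): x=-9637/290 (≈-33.2310) theta=-19/29 (≈-0.6552)
After 4 (thin lens f=54): x=-9637/290 (≈-33.2310) theta=-623/15660 (≈-0.0398)
Rounded to 4 decimal places: x = -33.2310, theta = -0.0398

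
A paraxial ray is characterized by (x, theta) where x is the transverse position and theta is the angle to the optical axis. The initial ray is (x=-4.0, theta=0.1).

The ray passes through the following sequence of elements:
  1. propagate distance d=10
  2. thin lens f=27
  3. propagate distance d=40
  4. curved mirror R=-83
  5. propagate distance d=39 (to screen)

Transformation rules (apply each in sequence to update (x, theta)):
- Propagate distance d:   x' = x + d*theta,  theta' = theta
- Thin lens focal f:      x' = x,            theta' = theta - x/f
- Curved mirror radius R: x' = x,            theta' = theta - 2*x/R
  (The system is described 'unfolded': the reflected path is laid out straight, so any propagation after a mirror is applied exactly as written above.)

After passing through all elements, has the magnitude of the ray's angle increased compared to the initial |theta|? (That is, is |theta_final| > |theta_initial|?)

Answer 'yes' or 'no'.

Answer: yes

Derivation:
Initial: x=-4.0000 theta=0.1000
After 1 (propagate distance d=10): x=-3.0000 theta=0.1000
After 2 (thin lens f=27): x=-3.0000 theta=19/90 (≈0.2111)
After 3 (propagate distance d=40): x=49/9 (≈5.4444) theta=19/90 (≈0.2111)
After 4 (curved mirror R=-83): x=49/9 (≈5.4444) theta=2557/7470 (≈0.3423)
After 5 (propagate distance d=39 (to screen)): x=140393/7470 (≈18.7942) theta=2557/7470 (≈0.3423)
|theta_initial|=0.1000 |theta_final|=2557/7470 (≈0.3423) -> increased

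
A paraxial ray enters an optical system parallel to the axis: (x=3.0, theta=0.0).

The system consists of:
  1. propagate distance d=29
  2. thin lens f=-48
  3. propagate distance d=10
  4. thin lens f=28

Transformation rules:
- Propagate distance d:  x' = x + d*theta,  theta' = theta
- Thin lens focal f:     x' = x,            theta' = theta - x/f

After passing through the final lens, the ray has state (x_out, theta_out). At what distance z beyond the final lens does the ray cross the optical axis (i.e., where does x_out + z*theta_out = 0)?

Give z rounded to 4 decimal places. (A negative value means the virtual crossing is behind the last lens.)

Initial: x=3.0000 theta=0.0000
After 1 (propagate distance d=29): x=3.0000 theta=0.0000
After 2 (thin lens f=-48): x=3.0000 theta=0.0625
After 3 (propagate distance d=10): x=3.6250 theta=0.0625
After 4 (thin lens f=28): x=3.6250 theta=-15/224 (≈-0.0670)
z_focus = -x_out/theta_out = -(3.6250)/(-15/224) = 812/15 ≈ 54.1333
Rounded to 4 decimal places: z = 54.1333

Answer: 54.1333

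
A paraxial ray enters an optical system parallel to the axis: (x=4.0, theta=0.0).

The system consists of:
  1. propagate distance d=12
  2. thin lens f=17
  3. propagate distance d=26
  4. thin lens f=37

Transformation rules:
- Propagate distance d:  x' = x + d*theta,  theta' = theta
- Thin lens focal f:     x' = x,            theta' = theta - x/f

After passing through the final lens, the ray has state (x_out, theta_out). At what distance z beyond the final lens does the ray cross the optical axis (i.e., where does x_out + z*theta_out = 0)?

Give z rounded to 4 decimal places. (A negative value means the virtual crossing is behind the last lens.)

Initial: x=4.0000 theta=0.0000
After 1 (propagate distance d=12): x=4.0000 theta=0.0000
After 2 (thin lens f=17): x=4.0000 theta=-4/17 (≈-0.2353)
After 3 (propagate distance d=26): x=-36/17 (≈-2.1176) theta=-4/17 (≈-0.2353)
After 4 (thin lens f=37): x=-36/17 (≈-2.1176) theta=-112/629 (≈-0.1781)
z_focus = -x_out/theta_out = -(-36/17)/(-112/629) = -333/28 ≈ -11.8929
Rounded to 4 decimal places: z = -11.8929

Answer: -11.8929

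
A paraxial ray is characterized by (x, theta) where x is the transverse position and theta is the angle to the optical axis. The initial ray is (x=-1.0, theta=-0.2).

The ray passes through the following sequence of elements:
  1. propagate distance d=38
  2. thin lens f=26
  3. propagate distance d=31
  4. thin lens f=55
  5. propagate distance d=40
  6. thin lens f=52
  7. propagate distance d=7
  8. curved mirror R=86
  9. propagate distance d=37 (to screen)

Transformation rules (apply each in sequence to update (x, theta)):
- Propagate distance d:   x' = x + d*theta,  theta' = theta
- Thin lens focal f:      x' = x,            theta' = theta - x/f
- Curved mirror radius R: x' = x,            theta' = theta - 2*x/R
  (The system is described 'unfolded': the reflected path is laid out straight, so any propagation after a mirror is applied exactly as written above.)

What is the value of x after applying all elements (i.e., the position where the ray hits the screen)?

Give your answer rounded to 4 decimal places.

Answer: 5.7475

Derivation:
Initial: x=-1.0000 theta=-0.2000
After 1 (propagate distance d=38): x=-8.6000 theta=-0.2000
After 2 (thin lens f=26): x=-8.6000 theta=17/130 (≈0.1308)
After 3 (propagate distance d=31): x=-591/130 (≈-4.5462) theta=17/130 (≈0.1308)
After 4 (thin lens f=55): x=-591/130 (≈-4.5462) theta=763/3575 (≈0.2134)
After 5 (propagate distance d=40): x=439/110 (≈3.9909) theta=763/3575 (≈0.2134)
After 6 (thin lens f=52): x=439/110 (≈3.9909) theta=3909/28600 (≈0.1367)
After 7 (propagate distance d=7): x=141503/28600 (≈4.9477) theta=3909/28600 (≈0.1367)
After 8 (curved mirror R=86): x=141503/28600 (≈4.9477) theta=3323/153725 (≈0.0216)
After 9 (propagate distance d=37 (to screen)): x=642567/111800 (≈5.7475) theta=3323/153725 (≈0.0216)
Rounded to 4 decimal places: x = 5.7475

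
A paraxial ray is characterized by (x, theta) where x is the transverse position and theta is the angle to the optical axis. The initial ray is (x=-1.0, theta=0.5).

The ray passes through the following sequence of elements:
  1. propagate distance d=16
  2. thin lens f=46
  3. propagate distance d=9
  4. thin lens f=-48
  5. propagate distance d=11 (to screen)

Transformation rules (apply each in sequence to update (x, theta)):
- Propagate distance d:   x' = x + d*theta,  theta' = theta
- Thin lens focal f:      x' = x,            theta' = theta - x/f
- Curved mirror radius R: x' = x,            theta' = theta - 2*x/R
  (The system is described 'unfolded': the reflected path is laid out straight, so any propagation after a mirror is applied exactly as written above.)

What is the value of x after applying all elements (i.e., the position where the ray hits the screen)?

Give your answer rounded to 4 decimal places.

Initial: x=-1.0000 theta=0.5000
After 1 (propagate distance d=16): x=7.0000 theta=0.5000
After 2 (thin lens f=46): x=7.0000 theta=8/23 (≈0.3478)
After 3 (propagate distance d=9): x=233/23 (≈10.1304) theta=8/23 (≈0.3478)
After 4 (thin lens f=-48): x=233/23 (≈10.1304) theta=617/1104 (≈0.5589)
After 5 (propagate distance d=11 (to screen)): x=17971/1104 (≈16.2781) theta=617/1104 (≈0.5589)
Rounded to 4 decimal places: x = 16.2781

Answer: 16.2781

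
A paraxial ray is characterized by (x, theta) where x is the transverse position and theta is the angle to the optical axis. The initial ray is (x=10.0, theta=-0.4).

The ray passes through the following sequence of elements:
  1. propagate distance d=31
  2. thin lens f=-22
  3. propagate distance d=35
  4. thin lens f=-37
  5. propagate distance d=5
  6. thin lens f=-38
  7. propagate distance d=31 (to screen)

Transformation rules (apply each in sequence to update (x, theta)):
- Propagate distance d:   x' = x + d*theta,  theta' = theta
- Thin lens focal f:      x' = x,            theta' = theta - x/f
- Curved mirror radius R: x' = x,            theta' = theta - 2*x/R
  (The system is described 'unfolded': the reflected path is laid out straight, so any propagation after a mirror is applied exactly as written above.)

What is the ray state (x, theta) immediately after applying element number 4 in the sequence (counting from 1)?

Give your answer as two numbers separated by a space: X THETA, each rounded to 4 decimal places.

Answer: -20.2182 -1.0555

Derivation:
Initial: x=10.0000 theta=-0.4000
After 1 (propagate distance d=31): x=-2.4000 theta=-0.4000
After 2 (thin lens f=-22): x=-2.4000 theta=-28/55 (≈-0.5091)
After 3 (propagate distance d=35): x=-1112/55 (≈-20.2182) theta=-28/55 (≈-0.5091)
After 4 (thin lens f=-37): x=-1112/55 (≈-20.2182) theta=-2148/2035 (≈-1.0555)
Rounded to 4 decimal places: x = -20.2182, theta = -1.0555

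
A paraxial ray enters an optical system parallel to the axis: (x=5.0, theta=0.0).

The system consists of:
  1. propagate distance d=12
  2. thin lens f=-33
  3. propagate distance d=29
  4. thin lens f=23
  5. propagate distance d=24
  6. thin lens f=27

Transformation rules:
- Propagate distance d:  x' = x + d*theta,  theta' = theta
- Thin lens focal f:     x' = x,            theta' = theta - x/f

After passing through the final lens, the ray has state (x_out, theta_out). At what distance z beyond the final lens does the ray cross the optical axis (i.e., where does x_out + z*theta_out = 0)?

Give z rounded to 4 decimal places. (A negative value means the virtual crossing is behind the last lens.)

Initial: x=5.0000 theta=0.0000
After 1 (propagate distance d=12): x=5.0000 theta=0.0000
After 2 (thin lens f=-33): x=5.0000 theta=5/33 (≈0.1515)
After 3 (propagate distance d=29): x=310/33 (≈9.3939) theta=5/33 (≈0.1515)
After 4 (thin lens f=23): x=310/33 (≈9.3939) theta=-65/253 (≈-0.2569)
After 5 (propagate distance d=24): x=2450/759 (≈3.2279) theta=-65/253 (≈-0.2569)
After 6 (thin lens f=27): x=2450/759 (≈3.2279) theta=-7715/20493 (≈-0.3765)
z_focus = -x_out/theta_out = -(2450/759)/(-7715/20493) = 13230/1543 ≈ 8.5742
Rounded to 4 decimal places: z = 8.5742

Answer: 8.5742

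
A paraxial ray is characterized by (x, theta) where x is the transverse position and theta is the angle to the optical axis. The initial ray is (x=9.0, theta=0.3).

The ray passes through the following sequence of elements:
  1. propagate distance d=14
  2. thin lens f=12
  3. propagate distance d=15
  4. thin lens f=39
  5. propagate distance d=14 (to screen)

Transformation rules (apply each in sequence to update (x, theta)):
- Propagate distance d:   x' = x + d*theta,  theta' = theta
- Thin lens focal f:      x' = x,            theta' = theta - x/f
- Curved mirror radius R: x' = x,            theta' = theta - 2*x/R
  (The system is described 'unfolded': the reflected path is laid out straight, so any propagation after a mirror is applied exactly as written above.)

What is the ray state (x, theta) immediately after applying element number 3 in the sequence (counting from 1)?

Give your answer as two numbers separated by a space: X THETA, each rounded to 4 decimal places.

Answer: 1.2000 -0.8000

Derivation:
Initial: x=9.0000 theta=0.3000
After 1 (propagate distance d=14): x=13.2000 theta=0.3000
After 2 (thin lens f=12): x=13.2000 theta=-0.8000
After 3 (propagate distance d=15): x=1.2000 theta=-0.8000
Rounded to 4 decimal places: x = 1.2000, theta = -0.8000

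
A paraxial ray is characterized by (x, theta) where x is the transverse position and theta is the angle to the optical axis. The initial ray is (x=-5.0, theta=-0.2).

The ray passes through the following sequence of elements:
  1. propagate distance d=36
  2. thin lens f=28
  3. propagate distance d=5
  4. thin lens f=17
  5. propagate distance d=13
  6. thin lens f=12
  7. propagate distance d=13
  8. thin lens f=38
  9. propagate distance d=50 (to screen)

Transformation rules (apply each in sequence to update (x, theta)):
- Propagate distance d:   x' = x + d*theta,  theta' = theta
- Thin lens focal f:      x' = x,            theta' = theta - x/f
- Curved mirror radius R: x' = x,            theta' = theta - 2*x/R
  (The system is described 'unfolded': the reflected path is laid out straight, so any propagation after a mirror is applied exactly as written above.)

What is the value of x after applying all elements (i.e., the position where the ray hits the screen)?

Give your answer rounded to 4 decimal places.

Answer: 38.6223

Derivation:
Initial: x=-5.0000 theta=-0.2000
After 1 (propagate distance d=36): x=-12.2000 theta=-0.2000
After 2 (thin lens f=28): x=-12.2000 theta=33/140 (≈0.2357)
After 3 (propagate distance d=5): x=-1543/140 (≈-11.0214) theta=33/140 (≈0.2357)
After 4 (thin lens f=17): x=-1543/140 (≈-11.0214) theta=526/595 (≈0.8840)
After 5 (propagate distance d=13): x=1121/2380 (≈0.4710) theta=526/595 (≈0.8840)
After 6 (thin lens f=12): x=1121/2380 (≈0.4710) theta=24127/28560 (≈0.8448)
After 7 (propagate distance d=13): x=46729/4080 (≈11.4532) theta=24127/28560 (≈0.8448)
After 8 (thin lens f=38): x=46729/4080 (≈11.4532) theta=589723/1085280 (≈0.5434)
After 9 (propagate distance d=50 (to screen)): x=1309877/33915 (≈38.6223) theta=589723/1085280 (≈0.5434)
Rounded to 4 decimal places: x = 38.6223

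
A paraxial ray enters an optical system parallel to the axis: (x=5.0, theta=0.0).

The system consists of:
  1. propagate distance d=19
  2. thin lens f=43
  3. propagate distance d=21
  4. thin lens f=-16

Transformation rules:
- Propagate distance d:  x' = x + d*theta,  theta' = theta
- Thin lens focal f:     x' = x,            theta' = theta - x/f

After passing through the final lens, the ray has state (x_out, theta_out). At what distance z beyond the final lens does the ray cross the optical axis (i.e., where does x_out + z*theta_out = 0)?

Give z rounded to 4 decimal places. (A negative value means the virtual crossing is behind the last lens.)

Initial: x=5.0000 theta=0.0000
After 1 (propagate distance d=19): x=5.0000 theta=0.0000
After 2 (thin lens f=43): x=5.0000 theta=-5/43 (≈-0.1163)
After 3 (propagate distance d=21): x=110/43 (≈2.5581) theta=-5/43 (≈-0.1163)
After 4 (thin lens f=-16): x=110/43 (≈2.5581) theta=15/344 (≈0.0436)
z_focus = -x_out/theta_out = -(110/43)/(15/344) = -176/3 ≈ -58.6667
Rounded to 4 decimal places: z = -58.6667

Answer: -58.6667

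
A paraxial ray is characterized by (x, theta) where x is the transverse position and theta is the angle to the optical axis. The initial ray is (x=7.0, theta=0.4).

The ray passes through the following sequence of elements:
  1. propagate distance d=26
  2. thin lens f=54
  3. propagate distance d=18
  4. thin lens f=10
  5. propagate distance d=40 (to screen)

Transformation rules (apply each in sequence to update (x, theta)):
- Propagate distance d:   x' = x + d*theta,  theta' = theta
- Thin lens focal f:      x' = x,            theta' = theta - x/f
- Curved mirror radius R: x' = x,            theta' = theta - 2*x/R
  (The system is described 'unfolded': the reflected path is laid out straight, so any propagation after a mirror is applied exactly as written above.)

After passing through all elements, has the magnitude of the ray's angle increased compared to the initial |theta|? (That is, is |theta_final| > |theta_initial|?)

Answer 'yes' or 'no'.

Answer: yes

Derivation:
Initial: x=7.0000 theta=0.4000
After 1 (propagate distance d=26): x=17.4000 theta=0.4000
After 2 (thin lens f=54): x=17.4000 theta=7/90 (≈0.0778)
After 3 (propagate distance d=18): x=18.8000 theta=7/90 (≈0.0778)
After 4 (thin lens f=10): x=18.8000 theta=-811/450 (≈-1.8022)
After 5 (propagate distance d=40 (to screen)): x=-2398/45 (≈-53.2889) theta=-811/450 (≈-1.8022)
|theta_initial|=0.4000 |theta_final|=811/450 (≈1.8022) -> increased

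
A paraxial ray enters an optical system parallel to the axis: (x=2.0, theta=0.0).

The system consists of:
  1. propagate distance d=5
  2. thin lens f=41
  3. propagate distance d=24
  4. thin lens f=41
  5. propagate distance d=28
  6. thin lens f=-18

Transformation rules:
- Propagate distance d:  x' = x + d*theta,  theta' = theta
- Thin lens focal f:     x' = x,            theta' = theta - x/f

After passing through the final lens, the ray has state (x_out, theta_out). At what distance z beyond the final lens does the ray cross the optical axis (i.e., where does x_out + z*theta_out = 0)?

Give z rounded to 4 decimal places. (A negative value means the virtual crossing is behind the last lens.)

Initial: x=2.0000 theta=0.0000
After 1 (propagate distance d=5): x=2.0000 theta=0.0000
After 2 (thin lens f=41): x=2.0000 theta=-2/41 (≈-0.0488)
After 3 (propagate distance d=24): x=34/41 (≈0.8293) theta=-2/41 (≈-0.0488)
After 4 (thin lens f=41): x=34/41 (≈0.8293) theta=-116/1681 (≈-0.0690)
After 5 (propagate distance d=28): x=-1854/1681 (≈-1.1029) theta=-116/1681 (≈-0.0690)
After 6 (thin lens f=-18): x=-1854/1681 (≈-1.1029) theta=-219/1681 (≈-0.1303)
z_focus = -x_out/theta_out = -(-1854/1681)/(-219/1681) = -618/73 ≈ -8.4658
Rounded to 4 decimal places: z = -8.4658

Answer: -8.4658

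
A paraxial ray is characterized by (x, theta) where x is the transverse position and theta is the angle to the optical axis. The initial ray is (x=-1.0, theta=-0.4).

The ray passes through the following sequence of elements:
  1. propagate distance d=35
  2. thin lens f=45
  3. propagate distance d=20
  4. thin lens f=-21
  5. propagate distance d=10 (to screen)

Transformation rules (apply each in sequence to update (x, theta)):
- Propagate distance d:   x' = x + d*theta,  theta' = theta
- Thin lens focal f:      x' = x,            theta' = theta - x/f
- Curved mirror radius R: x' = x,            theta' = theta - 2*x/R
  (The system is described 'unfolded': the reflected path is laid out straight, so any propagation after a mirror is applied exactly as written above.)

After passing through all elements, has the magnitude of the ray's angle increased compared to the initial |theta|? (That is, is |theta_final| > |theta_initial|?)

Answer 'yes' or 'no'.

Answer: yes

Derivation:
Initial: x=-1.0000 theta=-0.4000
After 1 (propagate distance d=35): x=-15.0000 theta=-0.4000
After 2 (thin lens f=45): x=-15.0000 theta=-1/15 (≈-0.0667)
After 3 (propagate distance d=20): x=-49/3 (≈-16.3333) theta=-1/15 (≈-0.0667)
After 4 (thin lens f=-21): x=-49/3 (≈-16.3333) theta=-38/45 (≈-0.8444)
After 5 (propagate distance d=10 (to screen)): x=-223/9 (≈-24.7778) theta=-38/45 (≈-0.8444)
|theta_initial|=0.4000 |theta_final|=38/45 (≈0.8444) -> increased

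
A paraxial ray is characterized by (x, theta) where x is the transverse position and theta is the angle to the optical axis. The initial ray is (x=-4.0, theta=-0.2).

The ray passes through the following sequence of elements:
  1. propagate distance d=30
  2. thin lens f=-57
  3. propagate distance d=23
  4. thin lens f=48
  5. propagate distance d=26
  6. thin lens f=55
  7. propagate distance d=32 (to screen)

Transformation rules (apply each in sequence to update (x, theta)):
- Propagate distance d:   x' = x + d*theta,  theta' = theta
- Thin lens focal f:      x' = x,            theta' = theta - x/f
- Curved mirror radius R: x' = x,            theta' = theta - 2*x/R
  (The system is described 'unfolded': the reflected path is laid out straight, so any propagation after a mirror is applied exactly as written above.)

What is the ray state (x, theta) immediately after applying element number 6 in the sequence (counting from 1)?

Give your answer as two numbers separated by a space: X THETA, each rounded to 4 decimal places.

Initial: x=-4.0000 theta=-0.2000
After 1 (propagate distance d=30): x=-10.0000 theta=-0.2000
After 2 (thin lens f=-57): x=-10.0000 theta=-107/285 (≈-0.3754)
After 3 (propagate distance d=23): x=-5311/285 (≈-18.6351) theta=-107/285 (≈-0.3754)
After 4 (thin lens f=48): x=-5311/285 (≈-18.6351) theta=35/2736 (≈0.0128)
After 5 (propagate distance d=26): x=-125189/6840 (≈-18.3025) theta=35/2736 (≈0.0128)
After 6 (thin lens f=55): x=-125189/6840 (≈-18.3025) theta=260003/752400 (≈0.3456)
Rounded to 4 decimal places: x = -18.3025, theta = 0.3456

Answer: -18.3025 0.3456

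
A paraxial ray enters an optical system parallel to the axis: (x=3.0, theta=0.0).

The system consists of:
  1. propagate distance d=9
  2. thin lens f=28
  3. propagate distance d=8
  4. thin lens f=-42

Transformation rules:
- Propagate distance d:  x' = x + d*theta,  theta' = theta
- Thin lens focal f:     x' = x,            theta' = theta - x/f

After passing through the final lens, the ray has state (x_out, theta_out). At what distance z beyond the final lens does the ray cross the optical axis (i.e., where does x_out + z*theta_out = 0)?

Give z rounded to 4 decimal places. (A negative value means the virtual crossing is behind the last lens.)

Answer: 38.1818

Derivation:
Initial: x=3.0000 theta=0.0000
After 1 (propagate distance d=9): x=3.0000 theta=0.0000
After 2 (thin lens f=28): x=3.0000 theta=-3/28 (≈-0.1071)
After 3 (propagate distance d=8): x=15/7 (≈2.1429) theta=-3/28 (≈-0.1071)
After 4 (thin lens f=-42): x=15/7 (≈2.1429) theta=-11/196 (≈-0.0561)
z_focus = -x_out/theta_out = -(15/7)/(-11/196) = 420/11 ≈ 38.1818
Rounded to 4 decimal places: z = 38.1818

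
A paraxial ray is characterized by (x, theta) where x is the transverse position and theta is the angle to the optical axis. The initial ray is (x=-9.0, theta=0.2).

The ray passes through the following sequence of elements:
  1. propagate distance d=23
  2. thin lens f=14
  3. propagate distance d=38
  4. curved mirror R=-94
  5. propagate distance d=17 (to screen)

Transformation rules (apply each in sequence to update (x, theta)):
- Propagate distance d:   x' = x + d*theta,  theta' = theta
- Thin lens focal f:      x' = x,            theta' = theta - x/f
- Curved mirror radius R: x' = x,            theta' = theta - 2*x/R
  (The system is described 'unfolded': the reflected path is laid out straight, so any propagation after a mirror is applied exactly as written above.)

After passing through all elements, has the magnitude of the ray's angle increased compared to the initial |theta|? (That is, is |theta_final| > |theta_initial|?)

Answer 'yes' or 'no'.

Initial: x=-9.0000 theta=0.2000
After 1 (propagate distance d=23): x=-4.4000 theta=0.2000
After 2 (thin lens f=14): x=-4.4000 theta=18/35 (≈0.5143)
After 3 (propagate distance d=38): x=106/7 (≈15.1429) theta=18/35 (≈0.5143)
After 4 (curved mirror R=-94): x=106/7 (≈15.1429) theta=1376/1645 (≈0.8365)
After 5 (propagate distance d=17 (to screen)): x=48302/1645 (≈29.3629) theta=1376/1645 (≈0.8365)
|theta_initial|=0.2000 |theta_final|=1376/1645 (≈0.8365) -> increased

Answer: yes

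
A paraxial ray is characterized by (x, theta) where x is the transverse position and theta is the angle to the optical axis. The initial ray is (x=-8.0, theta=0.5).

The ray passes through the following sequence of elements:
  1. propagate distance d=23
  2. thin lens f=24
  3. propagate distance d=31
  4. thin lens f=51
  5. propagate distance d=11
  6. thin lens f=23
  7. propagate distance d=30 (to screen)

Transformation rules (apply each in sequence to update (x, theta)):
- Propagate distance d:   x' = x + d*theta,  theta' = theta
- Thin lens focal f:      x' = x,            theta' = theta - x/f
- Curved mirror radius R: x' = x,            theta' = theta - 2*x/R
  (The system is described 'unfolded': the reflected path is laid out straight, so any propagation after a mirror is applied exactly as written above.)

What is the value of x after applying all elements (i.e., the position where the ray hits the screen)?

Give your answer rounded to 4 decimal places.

Answer: -2.5341

Derivation:
Initial: x=-8.0000 theta=0.5000
After 1 (propagate distance d=23): x=3.5000 theta=0.5000
After 2 (thin lens f=24): x=3.5000 theta=17/48 (≈0.3542)
After 3 (propagate distance d=31): x=695/48 (≈14.4792) theta=17/48 (≈0.3542)
After 4 (thin lens f=51): x=695/48 (≈14.4792) theta=43/612 (≈0.0703)
After 5 (propagate distance d=11): x=37337/2448 (≈15.2520) theta=43/612 (≈0.0703)
After 6 (thin lens f=23): x=37337/2448 (≈15.2520) theta=-3709/6256 (≈-0.5929)
After 7 (propagate distance d=30 (to screen)): x=-142679/56304 (≈-2.5341) theta=-3709/6256 (≈-0.5929)
Rounded to 4 decimal places: x = -2.5341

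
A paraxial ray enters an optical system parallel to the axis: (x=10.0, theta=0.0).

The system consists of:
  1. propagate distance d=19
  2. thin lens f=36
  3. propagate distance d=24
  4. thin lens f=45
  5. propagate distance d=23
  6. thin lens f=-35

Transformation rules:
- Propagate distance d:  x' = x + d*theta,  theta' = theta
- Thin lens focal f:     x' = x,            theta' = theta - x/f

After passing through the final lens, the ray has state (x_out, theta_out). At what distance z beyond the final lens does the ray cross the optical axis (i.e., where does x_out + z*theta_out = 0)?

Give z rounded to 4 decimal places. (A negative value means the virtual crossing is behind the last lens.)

Answer: -9.7560

Derivation:
Initial: x=10.0000 theta=0.0000
After 1 (propagate distance d=19): x=10.0000 theta=0.0000
After 2 (thin lens f=36): x=10.0000 theta=-5/18 (≈-0.2778)
After 3 (propagate distance d=24): x=10/3 (≈3.3333) theta=-5/18 (≈-0.2778)
After 4 (thin lens f=45): x=10/3 (≈3.3333) theta=-19/54 (≈-0.3519)
After 5 (propagate distance d=23): x=-257/54 (≈-4.7593) theta=-19/54 (≈-0.3519)
After 6 (thin lens f=-35): x=-257/54 (≈-4.7593) theta=-461/945 (≈-0.4878)
z_focus = -x_out/theta_out = -(-257/54)/(-461/945) = -8995/922 ≈ -9.7560
Rounded to 4 decimal places: z = -9.7560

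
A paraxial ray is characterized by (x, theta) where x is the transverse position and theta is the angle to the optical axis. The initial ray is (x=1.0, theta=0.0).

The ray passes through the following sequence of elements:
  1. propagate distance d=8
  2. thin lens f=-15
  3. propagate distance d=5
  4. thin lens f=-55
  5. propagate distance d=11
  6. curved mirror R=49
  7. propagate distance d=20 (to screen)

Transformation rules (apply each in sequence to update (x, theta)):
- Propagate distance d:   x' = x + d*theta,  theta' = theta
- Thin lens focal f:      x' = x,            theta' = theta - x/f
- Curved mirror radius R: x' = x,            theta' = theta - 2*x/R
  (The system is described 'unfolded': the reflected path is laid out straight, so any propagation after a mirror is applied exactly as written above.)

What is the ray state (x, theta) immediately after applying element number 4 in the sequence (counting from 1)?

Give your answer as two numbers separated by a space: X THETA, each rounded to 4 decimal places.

Answer: 1.3333 0.0909

Derivation:
Initial: x=1.0000 theta=0.0000
After 1 (propagate distance d=8): x=1.0000 theta=0.0000
After 2 (thin lens f=-15): x=1.0000 theta=1/15 (≈0.0667)
After 3 (propagate distance d=5): x=4/3 (≈1.3333) theta=1/15 (≈0.0667)
After 4 (thin lens f=-55): x=4/3 (≈1.3333) theta=1/11 (≈0.0909)
Rounded to 4 decimal places: x = 1.3333, theta = 0.0909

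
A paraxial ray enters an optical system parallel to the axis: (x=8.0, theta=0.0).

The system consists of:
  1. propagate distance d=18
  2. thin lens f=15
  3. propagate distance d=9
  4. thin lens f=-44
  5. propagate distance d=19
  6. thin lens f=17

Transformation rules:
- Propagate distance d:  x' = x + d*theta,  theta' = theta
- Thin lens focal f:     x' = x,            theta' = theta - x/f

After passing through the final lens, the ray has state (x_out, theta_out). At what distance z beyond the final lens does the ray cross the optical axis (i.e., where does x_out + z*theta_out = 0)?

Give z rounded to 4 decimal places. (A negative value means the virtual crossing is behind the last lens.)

Answer: -41.4149

Derivation:
Initial: x=8.0000 theta=0.0000
After 1 (propagate distance d=18): x=8.0000 theta=0.0000
After 2 (thin lens f=15): x=8.0000 theta=-8/15 (≈-0.5333)
After 3 (propagate distance d=9): x=3.2000 theta=-8/15 (≈-0.5333)
After 4 (thin lens f=-44): x=3.2000 theta=-76/165 (≈-0.4606)
After 5 (propagate distance d=19): x=-916/165 (≈-5.5515) theta=-76/165 (≈-0.4606)
After 6 (thin lens f=17): x=-916/165 (≈-5.5515) theta=-376/2805 (≈-0.1340)
z_focus = -x_out/theta_out = -(-916/165)/(-376/2805) = -3893/94 ≈ -41.4149
Rounded to 4 decimal places: z = -41.4149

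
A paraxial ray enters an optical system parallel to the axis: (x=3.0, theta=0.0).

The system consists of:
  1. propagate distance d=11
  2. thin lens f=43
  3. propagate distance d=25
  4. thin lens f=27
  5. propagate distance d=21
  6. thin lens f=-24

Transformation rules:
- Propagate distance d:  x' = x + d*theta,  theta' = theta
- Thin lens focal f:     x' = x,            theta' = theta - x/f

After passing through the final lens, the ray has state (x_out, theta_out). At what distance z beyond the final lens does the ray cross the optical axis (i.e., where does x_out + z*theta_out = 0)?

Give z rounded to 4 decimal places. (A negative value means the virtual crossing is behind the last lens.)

Answer: -7.1579

Derivation:
Initial: x=3.0000 theta=0.0000
After 1 (propagate distance d=11): x=3.0000 theta=0.0000
After 2 (thin lens f=43): x=3.0000 theta=-3/43 (≈-0.0698)
After 3 (propagate distance d=25): x=54/43 (≈1.2558) theta=-3/43 (≈-0.0698)
After 4 (thin lens f=27): x=54/43 (≈1.2558) theta=-5/43 (≈-0.1163)
After 5 (propagate distance d=21): x=-51/43 (≈-1.1860) theta=-5/43 (≈-0.1163)
After 6 (thin lens f=-24): x=-51/43 (≈-1.1860) theta=-57/344 (≈-0.1657)
z_focus = -x_out/theta_out = -(-51/43)/(-57/344) = -136/19 ≈ -7.1579
Rounded to 4 decimal places: z = -7.1579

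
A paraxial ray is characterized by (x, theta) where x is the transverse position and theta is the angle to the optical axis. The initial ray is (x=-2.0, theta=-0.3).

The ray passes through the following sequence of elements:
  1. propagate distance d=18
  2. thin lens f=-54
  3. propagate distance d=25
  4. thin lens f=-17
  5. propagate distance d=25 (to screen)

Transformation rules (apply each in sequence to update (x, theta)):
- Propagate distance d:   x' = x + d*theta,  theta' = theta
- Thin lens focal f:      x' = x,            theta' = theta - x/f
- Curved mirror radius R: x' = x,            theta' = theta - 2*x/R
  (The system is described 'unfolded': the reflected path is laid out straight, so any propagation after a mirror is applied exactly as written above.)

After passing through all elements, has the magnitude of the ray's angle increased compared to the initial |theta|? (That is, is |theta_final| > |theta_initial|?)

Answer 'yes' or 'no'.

Answer: yes

Derivation:
Initial: x=-2.0000 theta=-0.3000
After 1 (propagate distance d=18): x=-7.4000 theta=-0.3000
After 2 (thin lens f=-54): x=-7.4000 theta=-59/135 (≈-0.4370)
After 3 (propagate distance d=25): x=-2474/135 (≈-18.3259) theta=-59/135 (≈-0.4370)
After 4 (thin lens f=-17): x=-2474/135 (≈-18.3259) theta=-1159/765 (≈-1.5150)
After 5 (propagate distance d=25 (to screen)): x=-128983/2295 (≈-56.2017) theta=-1159/765 (≈-1.5150)
|theta_initial|=0.3000 |theta_final|=1159/765 (≈1.5150) -> increased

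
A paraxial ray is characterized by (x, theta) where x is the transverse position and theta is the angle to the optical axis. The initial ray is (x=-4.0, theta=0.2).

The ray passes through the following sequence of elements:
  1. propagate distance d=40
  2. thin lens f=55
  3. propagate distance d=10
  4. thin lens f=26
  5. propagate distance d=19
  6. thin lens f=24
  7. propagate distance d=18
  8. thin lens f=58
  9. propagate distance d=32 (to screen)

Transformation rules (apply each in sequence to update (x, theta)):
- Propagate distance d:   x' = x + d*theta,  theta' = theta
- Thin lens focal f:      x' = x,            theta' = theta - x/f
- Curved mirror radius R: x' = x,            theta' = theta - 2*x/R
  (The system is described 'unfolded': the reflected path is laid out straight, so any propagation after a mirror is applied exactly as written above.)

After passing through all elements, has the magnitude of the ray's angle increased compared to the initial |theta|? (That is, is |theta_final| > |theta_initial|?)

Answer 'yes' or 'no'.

Initial: x=-4.0000 theta=0.2000
After 1 (propagate distance d=40): x=4.0000 theta=0.2000
After 2 (thin lens f=55): x=4.0000 theta=7/55 (≈0.1273)
After 3 (propagate distance d=10): x=58/11 (≈5.2727) theta=7/55 (≈0.1273)
After 4 (thin lens f=26): x=58/11 (≈5.2727) theta=-54/715 (≈-0.0755)
After 5 (propagate distance d=19): x=2744/715 (≈3.8378) theta=-54/715 (≈-0.0755)
After 6 (thin lens f=24): x=2744/715 (≈3.8378) theta=-101/429 (≈-0.2354)
After 7 (propagate distance d=18): x=-0.4000 theta=-101/429 (≈-0.2354)
After 8 (thin lens f=58): x=-0.4000 theta=-14216/62205 (≈-0.2285)
After 9 (propagate distance d=32 (to screen)): x=-479794/62205 (≈-7.7131) theta=-14216/62205 (≈-0.2285)
|theta_initial|=0.2000 |theta_final|=14216/62205 (≈0.2285) -> increased

Answer: yes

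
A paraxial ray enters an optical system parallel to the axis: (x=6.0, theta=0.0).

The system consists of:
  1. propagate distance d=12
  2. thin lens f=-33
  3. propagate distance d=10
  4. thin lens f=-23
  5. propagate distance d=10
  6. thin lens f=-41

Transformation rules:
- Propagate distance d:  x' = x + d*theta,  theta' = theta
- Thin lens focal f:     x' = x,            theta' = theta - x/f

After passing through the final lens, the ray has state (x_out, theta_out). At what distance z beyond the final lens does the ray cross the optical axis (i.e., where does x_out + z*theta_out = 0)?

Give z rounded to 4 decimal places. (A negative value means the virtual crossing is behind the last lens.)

Initial: x=6.0000 theta=0.0000
After 1 (propagate distance d=12): x=6.0000 theta=0.0000
After 2 (thin lens f=-33): x=6.0000 theta=2/11 (≈0.1818)
After 3 (propagate distance d=10): x=86/11 (≈7.8182) theta=2/11 (≈0.1818)
After 4 (thin lens f=-23): x=86/11 (≈7.8182) theta=12/23 (≈0.5217)
After 5 (propagate distance d=10): x=3298/253 (≈13.0356) theta=12/23 (≈0.5217)
After 6 (thin lens f=-41): x=3298/253 (≈13.0356) theta=8710/10373 (≈0.8397)
z_focus = -x_out/theta_out = -(3298/253)/(8710/10373) = -67609/4355 ≈ -15.5245
Rounded to 4 decimal places: z = -15.5245

Answer: -15.5245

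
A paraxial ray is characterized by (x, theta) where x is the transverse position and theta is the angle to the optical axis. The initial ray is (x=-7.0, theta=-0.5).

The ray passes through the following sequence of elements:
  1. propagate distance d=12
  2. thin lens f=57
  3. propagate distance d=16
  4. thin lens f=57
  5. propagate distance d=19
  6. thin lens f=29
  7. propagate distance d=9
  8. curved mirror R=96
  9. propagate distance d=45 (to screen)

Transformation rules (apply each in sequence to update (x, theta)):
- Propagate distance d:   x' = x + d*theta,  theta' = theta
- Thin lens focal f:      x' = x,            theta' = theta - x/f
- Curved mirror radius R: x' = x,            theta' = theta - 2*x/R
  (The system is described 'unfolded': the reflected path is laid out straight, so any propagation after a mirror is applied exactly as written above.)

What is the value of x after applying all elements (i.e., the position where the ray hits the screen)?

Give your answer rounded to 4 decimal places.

Answer: 26.7246

Derivation:
Initial: x=-7.0000 theta=-0.5000
After 1 (propagate distance d=12): x=-13.0000 theta=-0.5000
After 2 (thin lens f=57): x=-13.0000 theta=-31/114 (≈-0.2719)
After 3 (propagate distance d=16): x=-989/57 (≈-17.3509) theta=-31/114 (≈-0.2719)
After 4 (thin lens f=57): x=-989/57 (≈-17.3509) theta=211/6498 (≈0.0325)
After 5 (propagate distance d=19): x=-5723/342 (≈-16.7339) theta=211/6498 (≈0.0325)
After 6 (thin lens f=29): x=-5723/342 (≈-16.7339) theta=57428/94221 (≈0.6095)
After 7 (propagate distance d=9): x=-2119669/188442 (≈-11.2484) theta=57428/94221 (≈0.6095)
After 8 (curved mirror R=96): x=-2119669/188442 (≈-11.2484) theta=7632757/9045216 (≈0.8438)
After 9 (propagate distance d=45 (to screen)): x=80576651/3015072 (≈26.7246) theta=7632757/9045216 (≈0.8438)
Rounded to 4 decimal places: x = 26.7246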